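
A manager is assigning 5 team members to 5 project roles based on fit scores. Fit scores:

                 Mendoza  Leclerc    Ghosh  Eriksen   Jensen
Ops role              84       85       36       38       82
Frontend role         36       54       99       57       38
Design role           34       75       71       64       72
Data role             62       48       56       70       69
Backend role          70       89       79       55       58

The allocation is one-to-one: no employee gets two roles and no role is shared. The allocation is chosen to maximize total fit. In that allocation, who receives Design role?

Optimal: Mendoza→Ops role (84 pts), Leclerc→Backend role (89 pts), Ghosh→Frontend role (99 pts), Eriksen→Data role (70 pts), Jensen→Design role (72 pts) — total 84+89+99+70+72 = 414 pts.
Column-greedy (each role in turn goes to its best remaining employee) gives 396 pts, worse by 18.
Next-best assignment: Mendoza→Ops role, Leclerc→Backend role, Ghosh→Frontend role, Eriksen→Design role, Jensen→Data role = 405 pts.
Swapping Leclerc↔Ghosh (Leclerc→Frontend role 54 pts, Ghosh→Backend role 79 pts) loses 55.
Checked against all permutations: 414 pts is optimal.
Jensen's own top role is Ops role (82 pts), but forcing Jensen→Ops role and reassigning the rest optimally gives only 396 pts — worse by 18.

Jensen receives Design role.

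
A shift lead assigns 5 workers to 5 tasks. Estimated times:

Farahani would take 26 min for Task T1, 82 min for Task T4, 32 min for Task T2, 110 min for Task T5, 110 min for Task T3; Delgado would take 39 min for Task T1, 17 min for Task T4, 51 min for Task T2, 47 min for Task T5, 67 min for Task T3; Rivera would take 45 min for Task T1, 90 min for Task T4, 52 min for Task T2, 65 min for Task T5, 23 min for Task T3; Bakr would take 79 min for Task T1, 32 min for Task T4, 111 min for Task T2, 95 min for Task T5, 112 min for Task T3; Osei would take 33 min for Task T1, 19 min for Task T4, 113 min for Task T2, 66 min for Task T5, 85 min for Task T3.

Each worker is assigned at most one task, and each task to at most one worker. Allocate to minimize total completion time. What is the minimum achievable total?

Minimum total: 167 min

Optimal: Farahani→Task T2 (32 min), Delgado→Task T5 (47 min), Rivera→Task T3 (23 min), Bakr→Task T4 (32 min), Osei→Task T1 (33 min) — total 32+47+23+32+33 = 167 min.
Column-greedy (each task in turn goes to its cheapest remaining worker) gives 273 min, worse by 106.
Every other assignment is strictly worse.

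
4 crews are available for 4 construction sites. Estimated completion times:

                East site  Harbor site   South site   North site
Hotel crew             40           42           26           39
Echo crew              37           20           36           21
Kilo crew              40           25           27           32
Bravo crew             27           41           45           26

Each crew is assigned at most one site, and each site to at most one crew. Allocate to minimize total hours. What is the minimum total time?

Minimum total: 99 hours

This is a one-to-one assignment (minimum-cost bipartite matching).
Optimal: Hotel crew→South site (26 hours), Echo crew→North site (21 hours), Kilo crew→Harbor site (25 hours), Bravo crew→East site (27 hours) — total 26+21+25+27 = 99 hours.
Min-entry greedy (repeatedly take the single cheapest remaining cell) gives 112 hours, worse by 13.
Next-best assignment: Hotel crew→South site, Echo crew→Harbor site, Kilo crew→North site, Bravo crew→East site = 105 hours.
No other one-to-one assignment undercuts 99 hours.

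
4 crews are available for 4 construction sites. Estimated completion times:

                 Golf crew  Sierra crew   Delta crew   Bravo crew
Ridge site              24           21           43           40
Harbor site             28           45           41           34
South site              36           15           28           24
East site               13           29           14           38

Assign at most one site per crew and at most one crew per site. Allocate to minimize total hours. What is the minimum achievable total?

Min total: 87 hours

Treat this as an assignment problem: match each crew to one site.
Optimal: Golf crew→Ridge site (24 hours), Sierra crew→South site (15 hours), Delta crew→East site (14 hours), Bravo crew→Harbor site (34 hours) — total 24+15+14+34 = 87 hours.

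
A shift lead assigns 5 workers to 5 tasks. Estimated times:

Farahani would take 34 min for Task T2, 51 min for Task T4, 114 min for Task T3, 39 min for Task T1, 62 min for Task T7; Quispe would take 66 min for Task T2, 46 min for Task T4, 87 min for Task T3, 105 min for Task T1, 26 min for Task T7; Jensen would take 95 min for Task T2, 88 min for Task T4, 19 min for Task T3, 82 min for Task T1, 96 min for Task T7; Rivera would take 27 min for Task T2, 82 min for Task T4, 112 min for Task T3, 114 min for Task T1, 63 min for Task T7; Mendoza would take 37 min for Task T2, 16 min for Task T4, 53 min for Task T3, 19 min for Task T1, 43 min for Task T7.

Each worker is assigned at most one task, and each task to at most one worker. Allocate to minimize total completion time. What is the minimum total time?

Treat this as an assignment problem: match each worker to one task.
Optimal: Farahani→Task T1 (39 min), Quispe→Task T7 (26 min), Jensen→Task T3 (19 min), Rivera→Task T2 (27 min), Mendoza→Task T4 (16 min) — total 39+26+19+27+16 = 127 min.
Row-greedy (each worker in turn takes its cheapest remaining task) gives 180 min, worse by 53.
Every other assignment is strictly worse.

Minimum total: 127 min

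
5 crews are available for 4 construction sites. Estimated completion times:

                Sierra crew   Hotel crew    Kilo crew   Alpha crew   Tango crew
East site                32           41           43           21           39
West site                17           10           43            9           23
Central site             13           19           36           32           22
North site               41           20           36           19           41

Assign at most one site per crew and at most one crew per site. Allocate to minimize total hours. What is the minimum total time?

Min total: 77 hours

Optimal: Alpha crew→East site (21 hours), Tango crew→West site (23 hours), Sierra crew→Central site (13 hours), Hotel crew→North site (20 hours) — total 21+23+13+20 = 77 hours.
Row-greedy (each crew in turn takes its cheapest remaining site) gives 80 hours, worse by 3.
Next-best assignment: Alpha crew→East site, Sierra crew→West site, Tango crew→Central site, Hotel crew→North site = 80 hours.
Checked against all permutations: 77 hours is optimal.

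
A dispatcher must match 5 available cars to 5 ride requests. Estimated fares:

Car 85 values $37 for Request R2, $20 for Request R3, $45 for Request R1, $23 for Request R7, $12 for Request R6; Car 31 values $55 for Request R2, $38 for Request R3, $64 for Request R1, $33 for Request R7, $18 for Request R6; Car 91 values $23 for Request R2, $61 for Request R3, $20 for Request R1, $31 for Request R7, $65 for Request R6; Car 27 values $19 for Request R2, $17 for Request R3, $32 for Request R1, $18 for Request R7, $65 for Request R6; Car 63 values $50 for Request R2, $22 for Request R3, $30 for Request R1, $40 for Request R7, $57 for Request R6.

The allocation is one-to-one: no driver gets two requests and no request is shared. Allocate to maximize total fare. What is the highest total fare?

Optimal: Car 85→Request R2 ($37), Car 31→Request R1 ($64), Car 91→Request R3 ($61), Car 27→Request R6 ($65), Car 63→Request R7 ($40) — total 37+64+61+65+40 = $267.
Max-entry greedy (repeatedly take the single best remaining cell) gives $219, worse by 48.

Max total: $267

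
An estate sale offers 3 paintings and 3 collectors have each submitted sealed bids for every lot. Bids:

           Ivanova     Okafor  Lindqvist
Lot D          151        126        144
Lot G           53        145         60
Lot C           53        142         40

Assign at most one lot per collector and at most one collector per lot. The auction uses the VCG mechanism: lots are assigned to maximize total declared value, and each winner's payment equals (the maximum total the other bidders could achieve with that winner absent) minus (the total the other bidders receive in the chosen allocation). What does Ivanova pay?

Ivanova pays $87.

Efficient allocation: Ivanova→Lot D ($151), Okafor→Lot C ($142), Lindqvist→Lot G ($60); total welfare W = $353.
Ivanova receives Lot D at value $151, so the others get W − 151 = $202.
Without Ivanova: best allocation of the remaining 2 bidders over all 3 lots is Okafor→Lot G ($145), Lindqvist→Lot D ($144), total $289.
VCG payment = (others' best without Ivanova) − (others' welfare with Ivanova) = 289 − 202 = $87.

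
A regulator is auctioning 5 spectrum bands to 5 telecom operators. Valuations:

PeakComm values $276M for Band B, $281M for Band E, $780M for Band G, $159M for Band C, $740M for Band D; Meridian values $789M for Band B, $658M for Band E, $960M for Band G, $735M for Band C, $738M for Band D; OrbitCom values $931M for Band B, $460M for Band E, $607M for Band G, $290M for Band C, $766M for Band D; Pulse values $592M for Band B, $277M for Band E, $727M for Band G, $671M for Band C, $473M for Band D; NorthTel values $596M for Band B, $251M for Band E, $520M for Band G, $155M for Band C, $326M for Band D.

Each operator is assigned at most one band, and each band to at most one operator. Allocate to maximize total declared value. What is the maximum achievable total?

Treat this as an assignment problem: match each operator to one band.
Optimal: PeakComm→Band D ($740M), Meridian→Band G ($960M), OrbitCom→Band B ($931M), Pulse→Band C ($671M), NorthTel→Band E ($251M) — total 740+960+931+671+251 = $3553M.
Column-greedy (each band in turn goes to its best remaining operator) gives $3366M, worse by 187.
Checked against all permutations: $3553M is optimal.

Max total: $3553M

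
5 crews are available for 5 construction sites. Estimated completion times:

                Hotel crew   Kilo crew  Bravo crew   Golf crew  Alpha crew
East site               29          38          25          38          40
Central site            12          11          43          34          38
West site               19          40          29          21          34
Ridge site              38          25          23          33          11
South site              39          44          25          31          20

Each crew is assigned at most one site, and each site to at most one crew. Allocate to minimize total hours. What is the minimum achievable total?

Minimum total: 97 hours

This is the linear assignment problem.
Optimal: Hotel crew→East site (29 hours), Kilo crew→Central site (11 hours), Bravo crew→South site (25 hours), Golf crew→West site (21 hours), Alpha crew→Ridge site (11 hours) — total 29+11+25+21+11 = 97 hours.
Row-greedy (each crew in turn takes its cheapest remaining site) gives 103 hours, worse by 6.
Swapping Hotel crew↔Kilo crew (Hotel crew→Central site 12 hours, Kilo crew→East site 38 hours) adds 10.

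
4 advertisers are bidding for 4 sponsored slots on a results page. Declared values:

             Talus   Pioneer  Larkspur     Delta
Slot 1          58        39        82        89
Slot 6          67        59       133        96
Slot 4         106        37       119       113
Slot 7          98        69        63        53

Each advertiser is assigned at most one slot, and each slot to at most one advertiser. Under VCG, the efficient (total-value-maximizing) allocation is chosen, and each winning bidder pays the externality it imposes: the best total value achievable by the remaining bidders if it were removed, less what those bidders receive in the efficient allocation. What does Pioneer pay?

Efficient allocation: Talus→Slot 4 ($106), Pioneer→Slot 7 ($69), Larkspur→Slot 6 ($133), Delta→Slot 1 ($89); total welfare W = $397.
Pioneer receives Slot 7 at value $69, so the others get W − 69 = $328.
Without Pioneer: best allocation of the remaining 3 bidders over all 4 slots is Talus→Slot 7 ($98), Larkspur→Slot 6 ($133), Delta→Slot 4 ($113), total $344.
VCG payment = (others' best without Pioneer) − (others' welfare with Pioneer) = 344 − 328 = $16.

Pioneer pays $16.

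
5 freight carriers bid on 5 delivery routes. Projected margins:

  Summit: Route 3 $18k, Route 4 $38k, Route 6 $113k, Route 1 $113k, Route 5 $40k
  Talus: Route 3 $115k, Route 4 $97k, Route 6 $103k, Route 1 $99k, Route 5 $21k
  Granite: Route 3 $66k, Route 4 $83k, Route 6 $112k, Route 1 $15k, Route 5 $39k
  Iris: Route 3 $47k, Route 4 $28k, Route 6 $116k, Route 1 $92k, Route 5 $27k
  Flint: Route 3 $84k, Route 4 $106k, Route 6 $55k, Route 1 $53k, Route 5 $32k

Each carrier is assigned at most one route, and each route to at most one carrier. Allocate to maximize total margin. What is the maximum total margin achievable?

Treat this as an assignment problem: match each carrier to one route.
Optimal: Summit→Route 1 ($113k), Talus→Route 3 ($115k), Granite→Route 5 ($39k), Iris→Route 6 ($116k), Flint→Route 4 ($106k) — total 113+115+39+116+106 = $489k.
Row-greedy (each carrier in turn takes its best remaining route) gives $435k, worse by 54.
Next-best assignment: Summit→Route 1, Talus→Route 3, Granite→Route 6, Iris→Route 5, Flint→Route 4 = $473k.

Maximum total: $489k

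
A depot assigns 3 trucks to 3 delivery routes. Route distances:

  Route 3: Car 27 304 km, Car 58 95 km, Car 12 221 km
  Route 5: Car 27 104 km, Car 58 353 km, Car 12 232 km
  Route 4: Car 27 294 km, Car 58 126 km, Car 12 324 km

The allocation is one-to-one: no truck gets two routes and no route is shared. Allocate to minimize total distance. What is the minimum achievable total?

This is the linear assignment problem.
Optimal: Car 27→Route 5 (104 km), Car 58→Route 4 (126 km), Car 12→Route 3 (221 km) — total 104+126+221 = 451 km.
Row-greedy (each truck in turn takes its cheapest remaining route) gives 523 km, worse by 72.
Every other assignment is strictly worse.

Min total: 451 km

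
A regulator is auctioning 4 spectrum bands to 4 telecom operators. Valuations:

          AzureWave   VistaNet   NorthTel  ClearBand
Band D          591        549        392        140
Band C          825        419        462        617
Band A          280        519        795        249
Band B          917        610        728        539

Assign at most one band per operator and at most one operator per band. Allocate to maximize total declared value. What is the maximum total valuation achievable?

Optimal: AzureWave→Band B ($917M), VistaNet→Band D ($549M), NorthTel→Band A ($795M), ClearBand→Band C ($617M) — total 917+549+795+617 = $2878M.
Column-greedy (each band in turn goes to its best remaining operator) gives $2613M, worse by 265.
Next-best assignment: AzureWave→Band C, VistaNet→Band D, NorthTel→Band A, ClearBand→Band B = $2708M.
No other one-to-one assignment exceeds $2878M.

Maximum total: $2878M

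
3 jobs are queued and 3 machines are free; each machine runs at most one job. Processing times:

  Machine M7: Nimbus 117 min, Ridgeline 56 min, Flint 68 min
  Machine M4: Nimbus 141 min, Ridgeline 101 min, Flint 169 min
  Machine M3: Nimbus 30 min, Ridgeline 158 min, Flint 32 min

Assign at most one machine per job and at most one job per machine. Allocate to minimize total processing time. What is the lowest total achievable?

Min total: 199 min

This is a one-to-one assignment (minimum-cost bipartite matching).
Optimal: Nimbus→Machine M3 (30 min), Ridgeline→Machine M4 (101 min), Flint→Machine M7 (68 min) — total 30+101+68 = 199 min.
Every other assignment is strictly worse.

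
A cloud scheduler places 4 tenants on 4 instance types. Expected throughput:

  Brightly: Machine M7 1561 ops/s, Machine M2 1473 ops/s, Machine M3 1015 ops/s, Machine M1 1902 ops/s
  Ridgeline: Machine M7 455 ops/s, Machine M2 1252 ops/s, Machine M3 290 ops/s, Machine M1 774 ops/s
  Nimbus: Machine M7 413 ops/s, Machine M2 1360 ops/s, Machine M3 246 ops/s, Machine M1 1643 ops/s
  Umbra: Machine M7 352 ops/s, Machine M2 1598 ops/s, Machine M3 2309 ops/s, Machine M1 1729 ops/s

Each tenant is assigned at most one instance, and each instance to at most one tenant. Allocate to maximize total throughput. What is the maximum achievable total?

Maximum total: 6765 ops/s

Treat this as an assignment problem: match each tenant to one instance.
Optimal: Brightly→Machine M7 (1561 ops/s), Ridgeline→Machine M2 (1252 ops/s), Nimbus→Machine M1 (1643 ops/s), Umbra→Machine M3 (2309 ops/s) — total 1561+1252+1643+2309 = 6765 ops/s.
Max-entry greedy (repeatedly take the single best remaining cell) gives 6026 ops/s, worse by 739.
Checked against all permutations: 6765 ops/s is optimal.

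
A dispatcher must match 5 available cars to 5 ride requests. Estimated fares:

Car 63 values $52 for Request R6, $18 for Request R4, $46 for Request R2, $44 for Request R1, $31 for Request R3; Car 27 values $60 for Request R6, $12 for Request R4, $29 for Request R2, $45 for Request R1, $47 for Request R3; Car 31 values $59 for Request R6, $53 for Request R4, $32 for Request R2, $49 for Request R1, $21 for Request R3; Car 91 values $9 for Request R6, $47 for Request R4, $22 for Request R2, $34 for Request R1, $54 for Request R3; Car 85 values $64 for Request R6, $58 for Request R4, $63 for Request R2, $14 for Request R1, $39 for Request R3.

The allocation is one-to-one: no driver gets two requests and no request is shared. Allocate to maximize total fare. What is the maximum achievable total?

Treat this as an assignment problem: match each driver to one request.
Optimal: Car 63→Request R1 ($44), Car 27→Request R6 ($60), Car 31→Request R4 ($53), Car 91→Request R3 ($54), Car 85→Request R2 ($63) — total 44+60+53+54+63 = $274.
Max-entry greedy (repeatedly take the single best remaining cell) gives $262, worse by 12.
Swapping Car 31↔Car 27 (Car 31→Request R6 $59, Car 27→Request R4 $12) loses 42.

Maximum total: $274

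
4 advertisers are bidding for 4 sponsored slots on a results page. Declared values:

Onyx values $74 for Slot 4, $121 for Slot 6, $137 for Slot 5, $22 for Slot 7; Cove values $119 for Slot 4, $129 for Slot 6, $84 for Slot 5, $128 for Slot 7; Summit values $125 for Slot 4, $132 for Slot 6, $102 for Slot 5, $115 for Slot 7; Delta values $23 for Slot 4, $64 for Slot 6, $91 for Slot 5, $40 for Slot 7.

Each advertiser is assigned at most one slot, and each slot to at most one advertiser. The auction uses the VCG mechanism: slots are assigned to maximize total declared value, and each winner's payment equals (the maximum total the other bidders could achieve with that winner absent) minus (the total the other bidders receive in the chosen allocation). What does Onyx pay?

Onyx pays $7.

Efficient allocation: Onyx→Slot 6 ($121), Cove→Slot 7 ($128), Summit→Slot 4 ($125), Delta→Slot 5 ($91); total welfare W = $465.
Onyx receives Slot 6 at value $121, so the others get W − 121 = $344.
Without Onyx: best allocation of the remaining 3 bidders over all 4 slots is Cove→Slot 7 ($128), Summit→Slot 6 ($132), Delta→Slot 5 ($91), total $351.
VCG payment = (others' best without Onyx) − (others' welfare with Onyx) = 351 − 344 = $7.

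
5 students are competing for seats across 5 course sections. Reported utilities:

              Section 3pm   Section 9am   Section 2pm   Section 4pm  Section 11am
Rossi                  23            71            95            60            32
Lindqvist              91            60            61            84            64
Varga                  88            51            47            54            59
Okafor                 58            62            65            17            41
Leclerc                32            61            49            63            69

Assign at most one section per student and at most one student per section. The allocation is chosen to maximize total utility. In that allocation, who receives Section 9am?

Okafor receives Section 9am.

Optimal: Rossi→Section 2pm (95 points), Lindqvist→Section 4pm (84 points), Varga→Section 3pm (88 points), Okafor→Section 9am (62 points), Leclerc→Section 11am (69 points) — total 95+84+88+62+69 = 398 points.
Max-entry greedy (repeatedly take the single best remaining cell) gives 371 points, worse by 27.
Checked against all permutations: 398 points is optimal.
Okafor's own top section is Section 2pm (65 points), but forcing Okafor→Section 2pm and reassigning the rest optimally gives only 377 points — worse by 21.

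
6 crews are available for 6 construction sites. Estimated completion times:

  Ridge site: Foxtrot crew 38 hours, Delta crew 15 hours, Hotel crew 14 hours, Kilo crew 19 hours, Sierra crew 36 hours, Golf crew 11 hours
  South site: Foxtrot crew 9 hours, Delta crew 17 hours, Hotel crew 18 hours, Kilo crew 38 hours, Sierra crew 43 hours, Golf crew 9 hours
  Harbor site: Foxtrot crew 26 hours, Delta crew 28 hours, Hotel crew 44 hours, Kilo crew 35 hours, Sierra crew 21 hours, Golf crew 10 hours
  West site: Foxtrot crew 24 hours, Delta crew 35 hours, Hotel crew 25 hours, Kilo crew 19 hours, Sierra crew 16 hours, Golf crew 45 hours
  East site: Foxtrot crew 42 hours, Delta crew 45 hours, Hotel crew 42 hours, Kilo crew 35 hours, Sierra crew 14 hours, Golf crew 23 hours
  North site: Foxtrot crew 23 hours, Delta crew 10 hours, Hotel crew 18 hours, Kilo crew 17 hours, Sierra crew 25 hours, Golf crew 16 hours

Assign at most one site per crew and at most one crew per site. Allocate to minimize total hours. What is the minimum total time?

This is the linear assignment problem.
Optimal: Foxtrot crew→South site (9 hours), Delta crew→North site (10 hours), Hotel crew→Ridge site (14 hours), Kilo crew→West site (19 hours), Sierra crew→East site (14 hours), Golf crew→Harbor site (10 hours) — total 9+10+14+19+14+10 = 76 hours.
Column-greedy (each site in turn goes to its cheapest remaining crew) gives 112 hours, worse by 36.
Swapping Foxtrot crew↔Delta crew (Foxtrot crew→North site 23 hours, Delta crew→South site 17 hours) adds 21.
Checked against all permutations: 76 hours is optimal.

Min total: 76 hours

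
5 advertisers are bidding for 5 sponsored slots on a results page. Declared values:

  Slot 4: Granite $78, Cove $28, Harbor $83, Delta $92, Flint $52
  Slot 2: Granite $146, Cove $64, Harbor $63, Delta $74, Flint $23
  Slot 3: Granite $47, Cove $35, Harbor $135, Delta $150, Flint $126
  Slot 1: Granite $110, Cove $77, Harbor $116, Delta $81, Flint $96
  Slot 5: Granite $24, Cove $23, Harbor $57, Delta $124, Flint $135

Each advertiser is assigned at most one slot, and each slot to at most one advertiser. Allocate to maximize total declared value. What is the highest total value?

Maximum total: $591

This is the linear assignment problem.
Optimal: Granite→Slot 2 ($146), Cove→Slot 1 ($77), Harbor→Slot 4 ($83), Delta→Slot 3 ($150), Flint→Slot 5 ($135) — total 146+77+83+150+135 = $591.
Row-greedy (each advertiser in turn takes its best remaining slot) gives $534, worse by 57.
Swapping Harbor↔Delta (Harbor→Slot 3 $135, Delta→Slot 4 $92) loses 6.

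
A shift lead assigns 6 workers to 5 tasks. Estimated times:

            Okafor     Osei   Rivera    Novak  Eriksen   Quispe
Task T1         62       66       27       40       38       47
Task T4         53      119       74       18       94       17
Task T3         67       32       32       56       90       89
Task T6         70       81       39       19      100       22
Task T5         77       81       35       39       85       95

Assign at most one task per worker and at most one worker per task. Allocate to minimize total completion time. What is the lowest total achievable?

Minimum total: 141 min

This is the linear assignment problem.
Optimal: Eriksen→Task T1 (38 min), Quispe→Task T4 (17 min), Osei→Task T3 (32 min), Novak→Task T6 (19 min), Rivera→Task T5 (35 min) — total 38+17+32+19+35 = 141 min.
Row-greedy (each worker in turn takes its cheapest remaining task) gives 216 min, worse by 75.
Next-best assignment: Eriksen→Task T1, Novak→Task T4, Osei→Task T3, Quispe→Task T6, Rivera→Task T5 = 145 min.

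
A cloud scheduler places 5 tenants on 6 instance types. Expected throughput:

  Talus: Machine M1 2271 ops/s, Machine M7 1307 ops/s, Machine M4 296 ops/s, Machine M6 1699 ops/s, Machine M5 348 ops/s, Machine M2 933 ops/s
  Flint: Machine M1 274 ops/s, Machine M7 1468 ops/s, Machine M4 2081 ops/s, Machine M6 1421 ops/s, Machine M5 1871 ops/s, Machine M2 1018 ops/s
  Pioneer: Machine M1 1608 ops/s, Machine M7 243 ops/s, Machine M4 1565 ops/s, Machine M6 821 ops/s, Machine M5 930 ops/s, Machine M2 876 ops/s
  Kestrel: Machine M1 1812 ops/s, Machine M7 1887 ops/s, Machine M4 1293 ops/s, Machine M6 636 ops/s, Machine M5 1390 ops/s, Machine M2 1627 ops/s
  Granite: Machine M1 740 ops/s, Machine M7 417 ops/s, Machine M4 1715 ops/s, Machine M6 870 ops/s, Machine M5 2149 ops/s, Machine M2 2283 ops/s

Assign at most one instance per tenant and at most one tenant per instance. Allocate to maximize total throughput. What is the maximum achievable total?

Maximum total: 9877 ops/s

Treat this as an assignment problem: match each tenant to one instance.
Optimal: Talus→Machine M1 (2271 ops/s), Flint→Machine M5 (1871 ops/s), Pioneer→Machine M4 (1565 ops/s), Kestrel→Machine M7 (1887 ops/s), Granite→Machine M2 (2283 ops/s) — total 2271+1871+1565+1887+2283 = 9877 ops/s.
Max-entry greedy (repeatedly take the single best remaining cell) gives 9452 ops/s, worse by 425.
Checked against all permutations: 9877 ops/s is optimal.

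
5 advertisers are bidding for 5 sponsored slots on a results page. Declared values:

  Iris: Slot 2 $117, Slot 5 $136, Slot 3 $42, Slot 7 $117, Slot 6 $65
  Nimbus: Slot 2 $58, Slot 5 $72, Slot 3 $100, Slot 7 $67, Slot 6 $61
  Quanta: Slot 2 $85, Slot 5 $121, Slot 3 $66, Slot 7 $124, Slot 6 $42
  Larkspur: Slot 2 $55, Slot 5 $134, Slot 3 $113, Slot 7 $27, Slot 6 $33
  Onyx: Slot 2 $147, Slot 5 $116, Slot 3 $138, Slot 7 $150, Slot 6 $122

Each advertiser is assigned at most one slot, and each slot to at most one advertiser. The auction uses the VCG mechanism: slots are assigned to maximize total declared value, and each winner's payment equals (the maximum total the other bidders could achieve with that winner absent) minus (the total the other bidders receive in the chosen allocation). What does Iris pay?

Iris pays $25.

Efficient allocation: Iris→Slot 2 ($117), Nimbus→Slot 3 ($100), Quanta→Slot 7 ($124), Larkspur→Slot 5 ($134), Onyx→Slot 6 ($122); total welfare W = $597.
Iris receives Slot 2 at value $117, so the others get W − 117 = $480.
Without Iris: best allocation of the remaining 4 bidders over all 5 slots is Nimbus→Slot 3 ($100), Quanta→Slot 7 ($124), Larkspur→Slot 5 ($134), Onyx→Slot 2 ($147), total $505.
VCG payment = (others' best without Iris) − (others' welfare with Iris) = 505 − 480 = $25.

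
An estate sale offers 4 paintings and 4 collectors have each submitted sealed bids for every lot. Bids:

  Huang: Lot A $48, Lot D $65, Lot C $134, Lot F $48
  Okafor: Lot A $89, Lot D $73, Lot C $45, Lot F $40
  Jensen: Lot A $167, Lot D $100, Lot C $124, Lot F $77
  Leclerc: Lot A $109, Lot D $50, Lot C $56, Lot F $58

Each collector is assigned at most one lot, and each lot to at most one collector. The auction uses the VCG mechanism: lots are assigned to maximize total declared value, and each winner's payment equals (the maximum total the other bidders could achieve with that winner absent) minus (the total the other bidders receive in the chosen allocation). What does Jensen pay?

Efficient allocation: Huang→Lot C ($134), Okafor→Lot D ($73), Jensen→Lot A ($167), Leclerc→Lot F ($58); total welfare W = $432.
Jensen receives Lot A at value $167, so the others get W − 167 = $265.
Without Jensen: best allocation of the remaining 3 bidders over all 4 lots is Huang→Lot C ($134), Okafor→Lot D ($73), Leclerc→Lot A ($109), total $316.
VCG payment = (others' best without Jensen) − (others' welfare with Jensen) = 316 − 265 = $51.

Jensen pays $51.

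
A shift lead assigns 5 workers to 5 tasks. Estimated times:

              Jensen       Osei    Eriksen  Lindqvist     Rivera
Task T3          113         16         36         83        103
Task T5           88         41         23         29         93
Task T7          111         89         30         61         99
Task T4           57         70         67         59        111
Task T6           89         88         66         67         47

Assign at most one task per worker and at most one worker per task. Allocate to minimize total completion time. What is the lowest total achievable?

Minimum total: 179 min

Optimal: Jensen→Task T4 (57 min), Osei→Task T3 (16 min), Eriksen→Task T7 (30 min), Lindqvist→Task T5 (29 min), Rivera→Task T6 (47 min) — total 57+16+30+29+47 = 179 min.
Column-greedy (each task in turn goes to its cheapest remaining worker) gives 204 min, worse by 25.
Next-best assignment: Jensen→Task T4, Osei→Task T3, Eriksen→Task T5, Lindqvist→Task T7, Rivera→Task T6 = 204 min.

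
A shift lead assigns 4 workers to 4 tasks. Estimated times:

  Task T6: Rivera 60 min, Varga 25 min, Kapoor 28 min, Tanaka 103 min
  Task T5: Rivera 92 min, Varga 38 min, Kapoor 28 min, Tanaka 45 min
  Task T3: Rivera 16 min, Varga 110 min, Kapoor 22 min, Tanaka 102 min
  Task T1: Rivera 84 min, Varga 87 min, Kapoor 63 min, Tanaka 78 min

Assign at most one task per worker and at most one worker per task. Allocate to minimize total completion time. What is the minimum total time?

Minimum total: 147 min

This is a one-to-one assignment (minimum-cost bipartite matching).
Optimal: Rivera→Task T3 (16 min), Varga→Task T6 (25 min), Kapoor→Task T5 (28 min), Tanaka→Task T1 (78 min) — total 16+25+28+78 = 147 min.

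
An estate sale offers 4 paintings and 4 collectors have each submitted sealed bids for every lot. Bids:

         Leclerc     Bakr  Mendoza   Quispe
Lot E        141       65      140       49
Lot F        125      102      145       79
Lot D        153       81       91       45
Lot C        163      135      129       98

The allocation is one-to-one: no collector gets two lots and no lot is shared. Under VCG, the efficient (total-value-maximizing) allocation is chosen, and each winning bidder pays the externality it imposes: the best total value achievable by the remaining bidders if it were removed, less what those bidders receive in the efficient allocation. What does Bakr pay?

Efficient allocation: Leclerc→Lot D ($153), Bakr→Lot C ($135), Mendoza→Lot E ($140), Quispe→Lot F ($79); total welfare W = $507.
Bakr receives Lot C at value $135, so the others get W − 135 = $372.
Without Bakr: best allocation of the remaining 3 bidders over all 4 lots is Leclerc→Lot D ($153), Mendoza→Lot F ($145), Quispe→Lot C ($98), total $396.
VCG payment = (others' best without Bakr) − (others' welfare with Bakr) = 396 − 372 = $24.

Bakr pays $24.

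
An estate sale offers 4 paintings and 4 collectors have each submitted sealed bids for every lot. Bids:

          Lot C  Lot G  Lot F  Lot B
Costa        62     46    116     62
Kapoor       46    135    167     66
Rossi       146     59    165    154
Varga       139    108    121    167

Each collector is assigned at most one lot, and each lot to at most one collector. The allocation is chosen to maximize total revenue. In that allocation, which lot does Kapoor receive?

Optimal: Costa→Lot F ($116), Kapoor→Lot G ($135), Rossi→Lot C ($146), Varga→Lot B ($167) — total 116+135+146+167 = $564.
Column-greedy (each lot in turn goes to its best remaining collector) gives $464, worse by 100.
Next-best assignment: Costa→Lot F, Kapoor→Lot G, Rossi→Lot B, Varga→Lot C = $544.
Checked against all permutations: $564 is optimal.
Kapoor's own top lot is Lot F ($167), but forcing Kapoor→Lot F and reassigning the rest optimally gives only $526 — worse by 38.

Kapoor receives Lot G.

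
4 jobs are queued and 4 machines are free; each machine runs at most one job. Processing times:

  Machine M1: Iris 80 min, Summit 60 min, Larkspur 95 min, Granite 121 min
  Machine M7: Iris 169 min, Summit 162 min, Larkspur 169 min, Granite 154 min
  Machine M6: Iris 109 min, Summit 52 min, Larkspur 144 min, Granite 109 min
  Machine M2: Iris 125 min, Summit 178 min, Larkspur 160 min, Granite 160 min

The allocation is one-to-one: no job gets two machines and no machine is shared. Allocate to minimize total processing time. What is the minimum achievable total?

Optimal: Iris→Machine M2 (125 min), Summit→Machine M6 (52 min), Larkspur→Machine M1 (95 min), Granite→Machine M7 (154 min) — total 125+52+95+154 = 426 min.
Row-greedy (each job in turn takes its cheapest remaining machine) gives 446 min, worse by 20.
Next-best assignment: Iris→Machine M1, Summit→Machine M6, Larkspur→Machine M2, Granite→Machine M7 = 446 min.
No other one-to-one assignment undercuts 426 min.

Min total: 426 min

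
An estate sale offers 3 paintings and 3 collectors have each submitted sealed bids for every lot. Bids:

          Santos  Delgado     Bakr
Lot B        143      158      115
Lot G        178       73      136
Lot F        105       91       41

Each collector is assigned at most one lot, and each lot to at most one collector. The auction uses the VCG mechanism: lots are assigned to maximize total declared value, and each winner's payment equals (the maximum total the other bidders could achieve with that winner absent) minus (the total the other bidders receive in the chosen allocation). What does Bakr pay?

Efficient allocation: Santos→Lot F ($105), Delgado→Lot B ($158), Bakr→Lot G ($136); total welfare W = $399.
Bakr receives Lot G at value $136, so the others get W − 136 = $263.
Without Bakr: best allocation of the remaining 2 bidders over all 3 lots is Santos→Lot G ($178), Delgado→Lot B ($158), total $336.
VCG payment = (others' best without Bakr) − (others' welfare with Bakr) = 336 − 263 = $73.

Bakr pays $73.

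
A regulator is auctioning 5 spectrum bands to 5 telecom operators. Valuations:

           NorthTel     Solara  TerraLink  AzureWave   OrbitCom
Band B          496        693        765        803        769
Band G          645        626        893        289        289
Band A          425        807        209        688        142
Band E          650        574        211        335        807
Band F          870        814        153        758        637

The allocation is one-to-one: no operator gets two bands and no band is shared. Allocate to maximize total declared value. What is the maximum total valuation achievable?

Max total: $4180M

This is a one-to-one assignment (maximum-weight bipartite matching).
Optimal: NorthTel→Band F ($870M), Solara→Band A ($807M), TerraLink→Band G ($893M), AzureWave→Band B ($803M), OrbitCom→Band E ($807M) — total 870+807+893+803+807 = $4180M.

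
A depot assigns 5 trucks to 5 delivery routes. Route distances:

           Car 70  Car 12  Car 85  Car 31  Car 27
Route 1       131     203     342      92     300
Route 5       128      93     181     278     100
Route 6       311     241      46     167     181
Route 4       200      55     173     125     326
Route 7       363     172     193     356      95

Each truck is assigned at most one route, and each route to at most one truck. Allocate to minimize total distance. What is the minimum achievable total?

This is a one-to-one assignment (minimum-cost bipartite matching).
Optimal: Car 70→Route 5 (128 km), Car 12→Route 4 (55 km), Car 85→Route 6 (46 km), Car 31→Route 1 (92 km), Car 27→Route 7 (95 km) — total 128+55+46+92+95 = 416 km.
Column-greedy (each route in turn goes to its cheapest remaining truck) gives 526 km, worse by 110.
Next-best assignment: Car 70→Route 1, Car 12→Route 5, Car 85→Route 6, Car 31→Route 4, Car 27→Route 7 = 490 km.
Swapping Car 27↔Car 85 (Car 27→Route 6 181 km, Car 85→Route 7 193 km) adds 233.
No other one-to-one assignment undercuts 416 km.

Minimum total: 416 km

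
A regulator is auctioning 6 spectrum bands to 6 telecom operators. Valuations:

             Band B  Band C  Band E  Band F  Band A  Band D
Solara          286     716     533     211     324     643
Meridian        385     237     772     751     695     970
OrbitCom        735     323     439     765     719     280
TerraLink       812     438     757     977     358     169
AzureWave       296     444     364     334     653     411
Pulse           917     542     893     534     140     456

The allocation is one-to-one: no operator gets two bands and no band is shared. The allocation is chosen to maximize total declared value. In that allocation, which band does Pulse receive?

Pulse receives Band E.

Optimal: Solara→Band C ($716M), Meridian→Band D ($970M), OrbitCom→Band B ($735M), TerraLink→Band F ($977M), AzureWave→Band A ($653M), Pulse→Band E ($893M) — total 716+970+735+977+653+893 = $4944M.
Column-greedy (each band in turn goes to its best remaining operator) gives $4512M, worse by 432.
Next-best assignment: Solara→Band C, Meridian→Band D, OrbitCom→Band F, TerraLink→Band B, AzureWave→Band A, Pulse→Band E = $4809M.
No other one-to-one assignment exceeds $4944M.
Pulse's own top band is Band B ($917M), but forcing Pulse→Band B and reassigning the rest optimally gives only $4778M — worse by 166.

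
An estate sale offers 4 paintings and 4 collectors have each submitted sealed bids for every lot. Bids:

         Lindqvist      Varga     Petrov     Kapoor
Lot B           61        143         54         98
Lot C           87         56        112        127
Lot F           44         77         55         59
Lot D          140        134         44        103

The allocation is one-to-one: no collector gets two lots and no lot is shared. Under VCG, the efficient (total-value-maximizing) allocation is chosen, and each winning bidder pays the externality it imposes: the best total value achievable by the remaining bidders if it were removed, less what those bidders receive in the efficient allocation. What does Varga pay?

Varga pays $28.

Efficient allocation: Lindqvist→Lot D ($140), Varga→Lot B ($143), Petrov→Lot F ($55), Kapoor→Lot C ($127); total welfare W = $465.
Varga receives Lot B at value $143, so the others get W − 143 = $322.
Without Varga: best allocation of the remaining 3 bidders over all 4 lots is Lindqvist→Lot D ($140), Petrov→Lot C ($112), Kapoor→Lot B ($98), total $350.
VCG payment = (others' best without Varga) − (others' welfare with Varga) = 350 − 322 = $28.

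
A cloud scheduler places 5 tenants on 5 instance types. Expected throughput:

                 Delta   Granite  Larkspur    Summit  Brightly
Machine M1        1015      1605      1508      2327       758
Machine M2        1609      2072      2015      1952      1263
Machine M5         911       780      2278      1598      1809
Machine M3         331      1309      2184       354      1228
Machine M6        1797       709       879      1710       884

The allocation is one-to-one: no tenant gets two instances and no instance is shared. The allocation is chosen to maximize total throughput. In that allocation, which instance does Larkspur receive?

Larkspur receives Machine M3.

Optimal: Delta→Machine M6 (1797 ops/s), Granite→Machine M2 (2072 ops/s), Larkspur→Machine M3 (2184 ops/s), Summit→Machine M1 (2327 ops/s), Brightly→Machine M5 (1809 ops/s) — total 1797+2072+2184+2327+1809 = 10189 ops/s.
Max-entry greedy (repeatedly take the single best remaining cell) gives 9702 ops/s, worse by 487.
Next-best assignment: Delta→Machine M6, Granite→Machine M2, Larkspur→Machine M5, Summit→Machine M1, Brightly→Machine M3 = 9702 ops/s.
Swapping Delta↔Brightly (Delta→Machine M5 911 ops/s, Brightly→Machine M6 884 ops/s) loses 1811.
Larkspur's own top instance is Machine M5 (2278 ops/s), but forcing Larkspur→Machine M5 and reassigning the rest optimally gives only 9702 ops/s — worse by 487.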